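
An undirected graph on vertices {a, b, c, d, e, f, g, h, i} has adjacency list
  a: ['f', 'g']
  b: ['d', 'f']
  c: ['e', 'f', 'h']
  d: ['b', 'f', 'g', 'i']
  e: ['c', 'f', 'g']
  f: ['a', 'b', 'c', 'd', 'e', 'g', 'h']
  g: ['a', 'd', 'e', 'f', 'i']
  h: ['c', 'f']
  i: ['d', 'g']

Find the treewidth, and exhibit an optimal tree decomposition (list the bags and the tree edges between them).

Each bag holds 3 vertices, so the decomposition has width 2, which upper-bounds the treewidth. Conversely, {d, f, g} is a clique of size 3, and the vertices of any clique must share a bag in every tree decomposition; so some bag has ≥ 3 vertices and tw(G) ≥ 2. Combining the bounds, tw(G) = 2.

Treewidth 2.
One such decomposition:
Bags: B1 = {d, f, g}  B2 = {d, g, i}  B3 = {e, f, g}  B4 = {c, e, f}  B5 = {a, f, g}  B6 = {b, d, f}  B7 = {c, f, h}
Tree: B1–B2, B1–B3, B3–B4, B1–B5, B1–B6, B4–B7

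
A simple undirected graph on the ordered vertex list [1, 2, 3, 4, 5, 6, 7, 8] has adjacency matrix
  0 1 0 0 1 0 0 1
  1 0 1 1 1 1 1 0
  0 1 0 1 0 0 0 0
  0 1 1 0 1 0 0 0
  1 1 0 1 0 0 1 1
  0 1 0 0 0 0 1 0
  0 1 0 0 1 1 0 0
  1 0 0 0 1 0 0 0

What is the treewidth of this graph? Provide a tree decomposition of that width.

Every bag has size at most 3, so the width is 3 − 1 = 2 and tw(G) ≤ 2. Conversely, {1, 5, 8} is a clique of size 3, and the vertices of any clique must share a bag in every tree decomposition; so some bag has ≥ 3 vertices and tw(G) ≥ 2. Therefore the treewidth is 2.

Treewidth 2.
One such decomposition:
Bags: B1 = {2, 4, 5}  B2 = {2, 3, 4}  B3 = {1, 2, 5}  B4 = {2, 5, 7}  B5 = {2, 6, 7}  B6 = {1, 5, 8}
Tree: B1–B2, B1–B3, B1–B4, B4–B5, B3–B6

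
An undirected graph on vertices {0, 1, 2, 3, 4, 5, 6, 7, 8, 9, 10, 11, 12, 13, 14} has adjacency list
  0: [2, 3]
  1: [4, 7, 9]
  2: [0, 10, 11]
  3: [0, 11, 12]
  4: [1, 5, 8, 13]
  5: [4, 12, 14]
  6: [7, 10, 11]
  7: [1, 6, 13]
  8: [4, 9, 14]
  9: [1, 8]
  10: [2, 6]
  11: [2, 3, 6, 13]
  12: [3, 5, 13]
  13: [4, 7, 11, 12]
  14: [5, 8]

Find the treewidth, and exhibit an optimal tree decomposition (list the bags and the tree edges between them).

Treewidth 3.
One optimal decomposition is:
Bags: B1 = {0, 2, 3, 10}  B2 = {2, 3, 10, 11}  B3 = {3, 6, 10, 11}  B4 = {3, 6, 11, 12}  B5 = {6, 11, 12, 13}  B6 = {6, 7, 12, 13}  B7 = {5, 7, 12, 13}  B8 = {4, 5, 7, 13}  B9 = {1, 4, 5, 7}  B10 = {1, 4, 5, 14}  B11 = {1, 4, 8, 14}  B12 = {1, 8, 9, 14}
Tree: B1–B2, B2–B3, B3–B4, B4–B5, B5–B6, B6–B7, B7–B8, B8–B9, B9–B10, B10–B11, B11–B12

Every bag has size at most 4, so the width is 4 − 1 = 3 and tw(G) ≤ 3. For the lower bound: the 4 vertex sets {0,2,10}, {3}, {11}, {6,7,12,13} are disjoint, each induces a connected subgraph, and every pair is joined by at least one edge of G. Contracting each set to a single vertex therefore yields K_{4} as a minor, and since treewidth is minor-monotone, tw(G) ≥ tw(K_{4}) = 3. Combining the bounds, tw(G) = 3.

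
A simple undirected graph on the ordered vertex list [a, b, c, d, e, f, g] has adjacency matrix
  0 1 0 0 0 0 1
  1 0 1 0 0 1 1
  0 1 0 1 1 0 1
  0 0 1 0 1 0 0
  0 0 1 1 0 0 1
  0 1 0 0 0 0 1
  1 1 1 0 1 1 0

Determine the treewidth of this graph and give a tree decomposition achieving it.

Every bag has size at most 3, so the width is 3 − 1 = 2 and tw(G) ≤ 2. Conversely, {c, d, e} is a clique of size 3, and the vertices of any clique must share a bag in every tree decomposition; so some bag has ≥ 3 vertices and tw(G) ≥ 2. Combining the bounds, tw(G) = 2.

Treewidth 2.
Bags: B1 = {b, f, g}  B2 = {b, c, g}  B3 = {c, e, g}  B4 = {c, d, e}  B5 = {a, b, g}
Tree: B1–B2, B2–B3, B3–B4, B2–B5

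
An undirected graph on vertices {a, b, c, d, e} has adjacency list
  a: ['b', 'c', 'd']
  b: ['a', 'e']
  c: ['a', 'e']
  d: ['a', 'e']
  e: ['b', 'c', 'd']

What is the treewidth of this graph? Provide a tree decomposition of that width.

Treewidth 2.
Bags: B1 = {a, c, e}  B2 = {a, d, e}  B3 = {a, b, e}
Tree: B1–B2, B2–B3

Every bag has size at most 3, so the width is 3 − 1 = 2 and tw(G) ≤ 2. Since e–c–a–d–e is a cycle in G, G is not acyclic. Forests are exactly the graphs of treewidth ≤ 1, so tw(G) ≥ 2. Hence tw(G) = 2 exactly.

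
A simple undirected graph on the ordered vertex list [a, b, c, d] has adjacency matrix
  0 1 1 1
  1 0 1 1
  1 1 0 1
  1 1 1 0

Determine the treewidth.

3

A width-3 tree decomposition is:
Bags: B1 = {a, b, c, d}
Tree: (single bag)
A single bag containing all 4 vertices is trivially a valid decomposition of width 3. On the other hand G contains the 4-clique {a, b, c, d}. A clique must lie in a single bag of any decomposition, so no decomposition can have width below 3. Therefore the treewidth is 3.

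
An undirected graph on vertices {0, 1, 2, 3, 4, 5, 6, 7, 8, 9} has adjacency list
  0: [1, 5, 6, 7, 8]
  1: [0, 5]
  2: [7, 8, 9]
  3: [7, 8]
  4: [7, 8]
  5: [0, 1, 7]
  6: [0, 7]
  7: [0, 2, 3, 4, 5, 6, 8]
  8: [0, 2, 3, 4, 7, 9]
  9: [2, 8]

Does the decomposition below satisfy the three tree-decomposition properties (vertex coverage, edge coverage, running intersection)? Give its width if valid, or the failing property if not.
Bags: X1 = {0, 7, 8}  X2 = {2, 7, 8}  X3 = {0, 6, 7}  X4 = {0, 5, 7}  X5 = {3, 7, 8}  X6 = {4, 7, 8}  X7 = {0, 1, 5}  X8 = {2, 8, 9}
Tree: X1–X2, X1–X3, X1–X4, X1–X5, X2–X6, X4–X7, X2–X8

Vertex coverage: the bags together contain {0, 1, 2, 3, 4, 5, 6, 7, 8, 9}, the full vertex set. Edge coverage: each edge of G has both endpoints in at least one bag. Running intersection: for every vertex, the bags containing it form a connected subtree. All three properties hold, so this is a valid tree decomposition of width max|bag| − 1 = 2, and hence tw(G) ≤ 2.

Yes; width 2.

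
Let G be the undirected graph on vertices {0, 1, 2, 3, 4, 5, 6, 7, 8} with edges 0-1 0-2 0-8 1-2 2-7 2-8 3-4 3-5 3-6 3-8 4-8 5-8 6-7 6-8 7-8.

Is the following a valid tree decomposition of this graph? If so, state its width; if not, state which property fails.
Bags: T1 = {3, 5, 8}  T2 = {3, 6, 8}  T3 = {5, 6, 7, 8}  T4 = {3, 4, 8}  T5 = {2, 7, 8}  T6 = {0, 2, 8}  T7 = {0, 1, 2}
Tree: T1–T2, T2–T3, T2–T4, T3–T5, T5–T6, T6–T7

A tree decomposition must satisfy three properties: every vertex lies in some bag; for every edge, both endpoints lie together in some bag; and for every vertex, the bags containing it form a connected subtree. Here bags containing vertex 5 are not connected in the tree, so the decomposition is invalid.

No — bags containing vertex 5 are not connected in the tree.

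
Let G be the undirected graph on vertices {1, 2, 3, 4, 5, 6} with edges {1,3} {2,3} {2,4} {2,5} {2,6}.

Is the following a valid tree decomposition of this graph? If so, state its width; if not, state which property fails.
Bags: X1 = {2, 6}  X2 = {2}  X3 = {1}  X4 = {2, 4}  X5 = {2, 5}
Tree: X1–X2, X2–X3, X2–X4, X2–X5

No — vertex 3 appears in no bag.

A tree decomposition must satisfy three properties: every vertex lies in some bag; for every edge, both endpoints lie together in some bag; and for every vertex, the bags containing it form a connected subtree. Here vertex 3 appears in no bag, so the decomposition is invalid.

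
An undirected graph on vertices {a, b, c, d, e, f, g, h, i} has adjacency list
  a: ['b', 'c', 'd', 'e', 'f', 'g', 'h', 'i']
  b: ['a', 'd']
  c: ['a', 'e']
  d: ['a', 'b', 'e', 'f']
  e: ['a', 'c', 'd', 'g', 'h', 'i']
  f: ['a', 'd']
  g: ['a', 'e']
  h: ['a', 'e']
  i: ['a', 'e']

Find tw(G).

2

A width-2 tree decomposition is:
Bags: B1 = {a, d, e}  B2 = {a, c, e}  B3 = {a, e, g}  B4 = {a, b, d}  B5 = {a, e, i}  B6 = {a, e, h}  B7 = {a, d, f}
Tree: B1–B2, B2–B3, B1–B4, B3–B5, B3–B6, B1–B7
Each bag holds 3 vertices, so the decomposition has width 2, which upper-bounds the treewidth. On the other hand G contains the 3-clique {a, d, e}. A clique must lie in a single bag of any decomposition, so no decomposition can have width below 2. Combining the bounds, tw(G) = 2.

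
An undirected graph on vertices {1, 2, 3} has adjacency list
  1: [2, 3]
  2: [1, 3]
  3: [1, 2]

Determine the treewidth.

A width-2 tree decomposition is:
Bags: B1 = {1, 2, 3}
Tree: (single bag)
A single bag containing all 3 vertices is trivially a valid decomposition of width 2. Conversely, {1, 2, 3} is a clique of size 3, and the vertices of any clique must share a bag in every tree decomposition; so some bag has ≥ 3 vertices and tw(G) ≥ 2. Therefore the treewidth is 2.

2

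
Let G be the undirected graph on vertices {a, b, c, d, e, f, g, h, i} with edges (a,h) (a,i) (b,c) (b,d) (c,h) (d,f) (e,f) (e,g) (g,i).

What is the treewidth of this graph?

2

A width-2 tree decomposition is:
Bags: B1 = {e, f, g}  B2 = {f, g, i}  B3 = {a, f, i}  B4 = {a, f, h}  B5 = {c, f, h}  B6 = {b, c, f}  B7 = {b, d, f}
Tree: B1–B2, B2–B3, B3–B4, B4–B5, B5–B6, B6–B7
Every bag has size at most 3, so the width is 3 − 1 = 2 and tw(G) ≤ 2. The edges f–e–g–i–a–h–c–b–d–f form a cycle, so G is not a tree and its treewidth is at least 2. The upper and lower bounds meet at 2, so that is the treewidth.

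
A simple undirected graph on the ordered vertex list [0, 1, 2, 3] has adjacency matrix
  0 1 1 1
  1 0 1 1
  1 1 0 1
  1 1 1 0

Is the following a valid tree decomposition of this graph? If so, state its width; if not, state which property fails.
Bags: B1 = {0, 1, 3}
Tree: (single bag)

No — vertex 2 appears in no bag.

A tree decomposition must satisfy three properties: every vertex lies in some bag; for every edge, both endpoints lie together in some bag; and for every vertex, the bags containing it form a connected subtree. Here vertex 2 appears in no bag, so the decomposition is invalid.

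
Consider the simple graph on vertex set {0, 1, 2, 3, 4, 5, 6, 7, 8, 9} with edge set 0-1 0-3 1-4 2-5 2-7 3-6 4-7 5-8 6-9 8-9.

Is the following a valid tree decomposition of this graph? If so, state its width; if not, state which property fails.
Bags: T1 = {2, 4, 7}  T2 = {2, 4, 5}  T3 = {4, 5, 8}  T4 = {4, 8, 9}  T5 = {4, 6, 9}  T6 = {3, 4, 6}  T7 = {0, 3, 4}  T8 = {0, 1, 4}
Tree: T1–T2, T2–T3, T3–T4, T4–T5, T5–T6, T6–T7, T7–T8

Yes; width 2.

Vertex coverage: the bags together contain {0, 1, 2, 3, 4, 5, 6, 7, 8, 9}, the full vertex set. Edge coverage: each edge of G has both endpoints in at least one bag. Running intersection: for every vertex, the bags containing it form a connected subtree. All three properties hold, so this is a valid tree decomposition of width max|bag| − 1 = 2, and hence tw(G) ≤ 2.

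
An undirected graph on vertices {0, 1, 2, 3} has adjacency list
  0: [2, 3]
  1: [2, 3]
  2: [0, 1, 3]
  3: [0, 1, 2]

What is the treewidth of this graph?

A width-2 tree decomposition is:
Bags: B1 = {0, 2, 3}  B2 = {1, 2, 3}
Tree: B1–B2
Each bag holds 3 vertices, so the decomposition has width 2, which upper-bounds the treewidth. Conversely, {0, 2, 3} is a clique of size 3, and the vertices of any clique must share a bag in every tree decomposition; so some bag has ≥ 3 vertices and tw(G) ≥ 2. Hence tw(G) = 2 exactly.

2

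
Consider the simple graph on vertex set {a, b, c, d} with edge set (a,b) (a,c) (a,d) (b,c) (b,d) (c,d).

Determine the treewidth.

A width-3 tree decomposition is:
Bags: B1 = {a, b, c, d}
Tree: (single bag)
With just one bag of size 4, the width is 4 − 1 = 3, so tw(G) ≤ 3. For the lower bound, the 4 vertices {a, b, c, d} are pairwise adjacent, and any tree decomposition puts a clique entirely inside one bag — forcing width ≥ 3. Combining the bounds, tw(G) = 3.

3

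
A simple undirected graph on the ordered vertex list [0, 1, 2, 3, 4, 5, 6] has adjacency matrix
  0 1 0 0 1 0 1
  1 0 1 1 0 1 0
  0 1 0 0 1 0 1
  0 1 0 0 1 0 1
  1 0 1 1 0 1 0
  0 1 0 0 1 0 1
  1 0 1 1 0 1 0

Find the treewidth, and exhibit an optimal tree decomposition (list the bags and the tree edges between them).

Each bag holds 4 vertices, so the decomposition has width 3, which upper-bounds the treewidth. For the lower bound: the 4 vertex sets {1,3}, {4,5}, {6}, {0} are disjoint, each induces a connected subgraph, and every pair is joined by at least one edge of G. Contracting each set to a single vertex therefore yields K_{4} as a minor, and since treewidth is minor-monotone, tw(G) ≥ tw(K_{4}) = 3. Therefore the treewidth is 3.

Treewidth 3.
One optimal decomposition is:
Bags: B1 = {1, 3, 4, 6}  B2 = {1, 4, 5, 6}  B3 = {0, 1, 4, 6}  B4 = {1, 2, 4, 6}
Tree: B1–B2, B2–B3, B3–B4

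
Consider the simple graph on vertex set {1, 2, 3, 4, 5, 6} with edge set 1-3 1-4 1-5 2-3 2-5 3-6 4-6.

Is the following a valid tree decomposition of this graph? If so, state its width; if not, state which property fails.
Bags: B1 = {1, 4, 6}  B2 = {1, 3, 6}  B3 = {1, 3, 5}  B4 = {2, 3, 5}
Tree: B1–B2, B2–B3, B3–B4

Yes; width 2.

Checking the three conditions: (i) the bags cover all of {1, 2, 3, 4, 5, 6}; (ii) for each edge, some bag contains both endpoints; (iii) the bags containing any fixed vertex form a subtree. All hold, so the decomposition is valid with width 3 − 1 = 2.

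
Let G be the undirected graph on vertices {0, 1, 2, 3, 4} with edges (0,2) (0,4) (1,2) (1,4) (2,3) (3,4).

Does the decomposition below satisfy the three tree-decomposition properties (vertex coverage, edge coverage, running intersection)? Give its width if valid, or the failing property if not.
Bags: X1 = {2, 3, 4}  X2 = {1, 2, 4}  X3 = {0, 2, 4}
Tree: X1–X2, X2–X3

Vertex coverage: the bags together contain {0, 1, 2, 3, 4}, the full vertex set. Edge coverage: each edge of G has both endpoints in at least one bag. Running intersection: for every vertex, the bags containing it form a connected subtree. All three properties hold, so this is a valid tree decomposition of width max|bag| − 1 = 2, and hence tw(G) ≤ 2.

Yes; width 2.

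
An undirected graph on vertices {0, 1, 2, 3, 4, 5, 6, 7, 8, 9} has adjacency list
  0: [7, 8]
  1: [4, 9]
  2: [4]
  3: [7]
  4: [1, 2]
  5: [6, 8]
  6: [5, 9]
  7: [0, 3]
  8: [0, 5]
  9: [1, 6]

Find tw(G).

A width-1 tree decomposition is:
Bags: B1 = {2, 4}  B2 = {1, 4}  B3 = {1, 9}  B4 = {6, 9}  B5 = {5, 6}  B6 = {5, 8}  B7 = {0, 8}  B8 = {0, 7}  B9 = {3, 7}
Tree: B1–B2, B2–B3, B3–B4, B4–B5, B5–B6, B6–B7, B7–B8, B8–B9
Every bag has size at most 2, so the width is 2 − 1 = 1 and tw(G) ≤ 1. Any graph with an edge has treewidth ≥ 1, and G has the edge 2–4. Therefore the treewidth is 1.

1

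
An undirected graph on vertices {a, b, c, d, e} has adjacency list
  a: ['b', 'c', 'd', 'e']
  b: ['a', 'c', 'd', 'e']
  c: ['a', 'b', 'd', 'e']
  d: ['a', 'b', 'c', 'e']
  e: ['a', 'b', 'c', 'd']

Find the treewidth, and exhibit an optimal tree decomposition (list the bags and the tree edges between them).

A single bag containing all 5 vertices is trivially a valid decomposition of width 4. For the lower bound, the 5 vertices {a, b, c, d, e} are pairwise adjacent, and any tree decomposition puts a clique entirely inside one bag — forcing width ≥ 4. Combining the bounds, tw(G) = 4.

Treewidth 4.
One optimal decomposition is:
Bags: B1 = {a, b, c, d, e}
Tree: (single bag)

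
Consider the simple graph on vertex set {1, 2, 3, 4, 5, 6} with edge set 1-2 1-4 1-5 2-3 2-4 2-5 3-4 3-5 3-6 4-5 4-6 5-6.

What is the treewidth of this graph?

A width-3 tree decomposition is:
Bags: B1 = {1, 2, 4, 5}  B2 = {2, 3, 4, 5}  B3 = {3, 4, 5, 6}
Tree: B1–B2, B2–B3
Every bag has size at most 4, so the width is 4 − 1 = 3 and tw(G) ≤ 3. For the lower bound, the 4 vertices {1, 2, 4, 5} are pairwise adjacent, and any tree decomposition puts a clique entirely inside one bag — forcing width ≥ 3. Combining the bounds, tw(G) = 3.

3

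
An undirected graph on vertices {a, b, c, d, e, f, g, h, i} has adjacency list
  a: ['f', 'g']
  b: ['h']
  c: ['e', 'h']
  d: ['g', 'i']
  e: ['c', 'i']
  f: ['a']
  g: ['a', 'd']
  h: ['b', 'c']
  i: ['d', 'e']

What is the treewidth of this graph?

1

A width-1 tree decomposition is:
Bags: B1 = {b, h}  B2 = {c, h}  B3 = {c, e}  B4 = {e, i}  B5 = {d, i}  B6 = {d, g}  B7 = {a, g}  B8 = {a, f}
Tree: B1–B2, B2–B3, B3–B4, B4–B5, B5–B6, B6–B7, B7–B8
The largest bag has 2 vertices, giving width 1; this decomposition certifies tw(G) ≤ 1. G has an edge, so its treewidth is at least 1. Combining the bounds, tw(G) = 1.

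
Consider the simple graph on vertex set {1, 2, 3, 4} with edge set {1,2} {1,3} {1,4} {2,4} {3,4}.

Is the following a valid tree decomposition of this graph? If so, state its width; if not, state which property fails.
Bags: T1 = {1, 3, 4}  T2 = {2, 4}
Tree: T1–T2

No — edge (1,2) lies in no bag.

A tree decomposition must satisfy three properties: every vertex lies in some bag; for every edge, both endpoints lie together in some bag; and for every vertex, the bags containing it form a connected subtree. Here edge (1,2) lies in no bag, so the decomposition is invalid.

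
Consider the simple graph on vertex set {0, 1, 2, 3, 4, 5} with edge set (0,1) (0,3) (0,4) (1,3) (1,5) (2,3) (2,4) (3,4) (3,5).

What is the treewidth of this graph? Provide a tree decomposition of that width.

Treewidth 2.
Bags: B1 = {0, 3, 4}  B2 = {2, 3, 4}  B3 = {0, 1, 3}  B4 = {1, 3, 5}
Tree: B1–B2, B1–B3, B3–B4

Every bag has size at most 3, so the width is 3 − 1 = 2 and tw(G) ≤ 2. On the other hand G contains the 3-clique {0, 1, 3}. A clique must lie in a single bag of any decomposition, so no decomposition can have width below 2. Combining the bounds, tw(G) = 2.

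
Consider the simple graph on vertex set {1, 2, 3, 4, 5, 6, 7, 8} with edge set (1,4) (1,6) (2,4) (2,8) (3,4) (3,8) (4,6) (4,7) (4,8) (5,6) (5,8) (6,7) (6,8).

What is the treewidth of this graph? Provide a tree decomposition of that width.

The largest bag has 3 vertices, giving width 2; this decomposition certifies tw(G) ≤ 2. For the lower bound, the 3 vertices {2, 4, 8} are pairwise adjacent, and any tree decomposition puts a clique entirely inside one bag — forcing width ≥ 2. Hence tw(G) = 2 exactly.

Treewidth 2.
One such decomposition:
Bags: B1 = {5, 6, 8}  B2 = {4, 6, 8}  B3 = {2, 4, 8}  B4 = {4, 6, 7}  B5 = {1, 4, 6}  B6 = {3, 4, 8}
Tree: B1–B2, B2–B3, B2–B4, B2–B5, B2–B6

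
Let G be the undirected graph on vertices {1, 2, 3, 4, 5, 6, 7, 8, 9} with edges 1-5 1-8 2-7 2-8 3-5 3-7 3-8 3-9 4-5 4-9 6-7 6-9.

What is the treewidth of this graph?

A width-3 tree decomposition is:
Bags: B1 = {4, 6, 7, 9}  B2 = {3, 4, 7, 9}  B3 = {3, 4, 5, 7}  B4 = {2, 3, 5, 7}  B5 = {2, 3, 5, 8}  B6 = {1, 2, 5, 8}
Tree: B1–B2, B2–B3, B3–B4, B4–B5, B5–B6
Every bag has size at most 4, so the width is 4 − 1 = 3 and tw(G) ≤ 3. For the lower bound: the 4 vertex sets {4,6,9}, {7}, {3}, {1,2,5,8} are disjoint, each induces a connected subgraph, and every pair is joined by at least one edge of G. Contracting each set to a single vertex therefore yields K_{4} as a minor, and since treewidth is minor-monotone, tw(G) ≥ tw(K_{4}) = 3. Therefore the treewidth is 3.

3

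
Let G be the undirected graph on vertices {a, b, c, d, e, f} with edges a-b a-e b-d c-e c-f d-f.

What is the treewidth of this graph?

A width-2 tree decomposition is:
Bags: B1 = {a, b, d}  B2 = {a, d, f}  B3 = {a, c, f}  B4 = {a, c, e}
Tree: B1–B2, B2–B3, B3–B4
The largest bag has 3 vertices, giving width 2; this decomposition certifies tw(G) ≤ 2. The edges a–b–d–f–c–e–a form a cycle, so G is not a tree and its treewidth is at least 2. Hence tw(G) = 2 exactly.

2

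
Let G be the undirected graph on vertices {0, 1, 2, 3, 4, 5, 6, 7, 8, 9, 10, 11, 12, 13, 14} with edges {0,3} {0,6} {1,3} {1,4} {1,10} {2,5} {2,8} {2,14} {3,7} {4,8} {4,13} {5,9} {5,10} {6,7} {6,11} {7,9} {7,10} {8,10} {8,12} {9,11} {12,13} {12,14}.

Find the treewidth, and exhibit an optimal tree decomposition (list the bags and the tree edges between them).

Every bag has size at most 4, so the width is 4 − 1 = 3 and tw(G) ≤ 3. For the lower bound: the 4 vertex sets {12,13,14}, {4}, {8}, {1,2,5,10} are disjoint, each induces a connected subgraph, and every pair is joined by at least one edge of G. Contracting each set to a single vertex therefore yields K_{4} as a minor, and since treewidth is minor-monotone, tw(G) ≥ tw(K_{4}) = 3. Hence tw(G) = 3 exactly.

Treewidth 3.
One optimal decomposition is:
Bags: B1 = {4, 12, 13, 14}  B2 = {4, 8, 12, 14}  B3 = {2, 4, 8, 14}  B4 = {1, 2, 4, 8}  B5 = {1, 2, 8, 10}  B6 = {1, 2, 5, 10}  B7 = {1, 3, 5, 10}  B8 = {3, 5, 7, 10}  B9 = {3, 5, 7, 9}  B10 = {0, 3, 7, 9}  B11 = {0, 6, 7, 9}  B12 = {0, 6, 9, 11}
Tree: B1–B2, B2–B3, B3–B4, B4–B5, B5–B6, B6–B7, B7–B8, B8–B9, B9–B10, B10–B11, B11–B12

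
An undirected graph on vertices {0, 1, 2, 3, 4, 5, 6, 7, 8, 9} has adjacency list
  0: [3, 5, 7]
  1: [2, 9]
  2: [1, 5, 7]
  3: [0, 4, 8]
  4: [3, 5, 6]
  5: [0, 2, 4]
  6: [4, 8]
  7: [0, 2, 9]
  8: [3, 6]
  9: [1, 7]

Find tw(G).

2

A width-2 tree decomposition is:
Bags: B1 = {1, 7, 9}  B2 = {1, 2, 7}  B3 = {0, 2, 7}  B4 = {0, 2, 5}  B5 = {0, 3, 5}  B6 = {3, 4, 5}  B7 = {3, 4, 8}  B8 = {4, 6, 8}
Tree: B1–B2, B2–B3, B3–B4, B4–B5, B5–B6, B6–B7, B7–B8
Every bag has size at most 3, so the width is 3 − 1 = 2 and tw(G) ≤ 2. For the lower bound, G contains the cycle 9–1–2–7–9, so G is not a forest; only forests have treewidth ≤ 1, hence tw(G) ≥ 2. Therefore the treewidth is 2.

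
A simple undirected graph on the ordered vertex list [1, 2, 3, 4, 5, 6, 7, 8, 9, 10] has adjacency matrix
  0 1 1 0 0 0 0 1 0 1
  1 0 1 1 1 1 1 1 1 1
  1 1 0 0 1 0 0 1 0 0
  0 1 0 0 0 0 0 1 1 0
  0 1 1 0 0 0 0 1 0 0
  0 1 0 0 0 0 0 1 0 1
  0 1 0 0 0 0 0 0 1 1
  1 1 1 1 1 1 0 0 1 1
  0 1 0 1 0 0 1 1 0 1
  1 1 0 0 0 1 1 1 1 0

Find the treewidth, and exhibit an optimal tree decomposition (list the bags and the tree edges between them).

Treewidth 3.
One such decomposition:
Bags: B1 = {2, 8, 9, 10}  B2 = {2, 7, 9, 10}  B3 = {1, 2, 8, 10}  B4 = {2, 4, 8, 9}  B5 = {1, 2, 3, 8}  B6 = {2, 3, 5, 8}  B7 = {2, 6, 8, 10}
Tree: B1–B2, B1–B3, B1–B4, B3–B5, B5–B6, B1–B7

Each bag holds 4 vertices, so the decomposition has width 3, which upper-bounds the treewidth. Conversely, {1, 2, 8, 10} is a clique of size 4, and the vertices of any clique must share a bag in every tree decomposition; so some bag has ≥ 4 vertices and tw(G) ≥ 3. The upper and lower bounds meet at 3, so that is the treewidth.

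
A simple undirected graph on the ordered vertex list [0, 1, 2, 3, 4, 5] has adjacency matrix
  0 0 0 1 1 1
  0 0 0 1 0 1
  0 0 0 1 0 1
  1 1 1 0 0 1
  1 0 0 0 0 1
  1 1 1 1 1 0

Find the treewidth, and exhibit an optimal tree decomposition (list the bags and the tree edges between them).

Every bag has size at most 3, so the width is 3 − 1 = 2 and tw(G) ≤ 2. Conversely, {0, 3, 5} is a clique of size 3, and the vertices of any clique must share a bag in every tree decomposition; so some bag has ≥ 3 vertices and tw(G) ≥ 2. Hence tw(G) = 2 exactly.

Treewidth 2.
One optimal decomposition is:
Bags: B1 = {1, 3, 5}  B2 = {2, 3, 5}  B3 = {0, 3, 5}  B4 = {0, 4, 5}
Tree: B1–B2, B1–B3, B3–B4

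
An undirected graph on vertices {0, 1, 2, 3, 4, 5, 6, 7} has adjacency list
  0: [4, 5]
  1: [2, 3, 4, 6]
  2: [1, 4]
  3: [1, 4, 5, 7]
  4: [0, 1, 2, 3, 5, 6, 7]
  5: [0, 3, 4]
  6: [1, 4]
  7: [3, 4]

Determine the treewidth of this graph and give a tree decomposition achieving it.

Treewidth 2.
Bags: B1 = {1, 3, 4}  B2 = {3, 4, 5}  B3 = {1, 2, 4}  B4 = {0, 4, 5}  B5 = {1, 4, 6}  B6 = {3, 4, 7}
Tree: B1–B2, B1–B3, B2–B4, B1–B5, B2–B6

The largest bag has 3 vertices, giving width 2; this decomposition certifies tw(G) ≤ 2. Conversely, {0, 4, 5} is a clique of size 3, and the vertices of any clique must share a bag in every tree decomposition; so some bag has ≥ 3 vertices and tw(G) ≥ 2. Combining the bounds, tw(G) = 2.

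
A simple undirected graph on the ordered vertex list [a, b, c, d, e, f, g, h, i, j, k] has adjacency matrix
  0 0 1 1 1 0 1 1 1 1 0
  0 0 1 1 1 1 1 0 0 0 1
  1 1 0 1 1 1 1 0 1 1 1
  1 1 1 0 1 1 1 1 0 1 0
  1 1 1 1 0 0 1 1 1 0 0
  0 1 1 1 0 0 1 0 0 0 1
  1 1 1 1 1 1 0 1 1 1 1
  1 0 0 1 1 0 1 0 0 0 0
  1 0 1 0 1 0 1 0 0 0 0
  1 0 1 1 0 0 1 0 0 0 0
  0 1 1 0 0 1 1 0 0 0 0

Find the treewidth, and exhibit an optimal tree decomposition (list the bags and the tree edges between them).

Treewidth 4.
Bags: B1 = {b, c, d, e, g}  B2 = {a, c, d, e, g}  B3 = {a, c, d, g, j}  B4 = {a, c, e, g, i}  B5 = {b, c, d, f, g}  B6 = {a, d, e, g, h}  B7 = {b, c, f, g, k}
Tree: B1–B2, B2–B3, B2–B4, B1–B5, B2–B6, B5–B7

The largest bag has 5 vertices, giving width 4; this decomposition certifies tw(G) ≤ 4. On the other hand G contains the 5-clique {a, d, e, g, h}. A clique must lie in a single bag of any decomposition, so no decomposition can have width below 4. Combining the bounds, tw(G) = 4.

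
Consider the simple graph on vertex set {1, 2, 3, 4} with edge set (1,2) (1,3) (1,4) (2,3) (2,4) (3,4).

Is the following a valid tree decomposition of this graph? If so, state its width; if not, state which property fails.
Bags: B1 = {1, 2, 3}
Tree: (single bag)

A tree decomposition must satisfy three properties: every vertex lies in some bag; for every edge, both endpoints lie together in some bag; and for every vertex, the bags containing it form a connected subtree. Here vertex 4 appears in no bag, so the decomposition is invalid.

No — vertex 4 appears in no bag.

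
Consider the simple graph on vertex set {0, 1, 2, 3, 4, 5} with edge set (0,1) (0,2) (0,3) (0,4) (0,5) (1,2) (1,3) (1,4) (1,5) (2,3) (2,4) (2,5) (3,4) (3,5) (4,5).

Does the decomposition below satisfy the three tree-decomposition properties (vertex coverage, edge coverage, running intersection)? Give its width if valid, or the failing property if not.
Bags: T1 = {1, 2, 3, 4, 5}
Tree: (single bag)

No — vertex 0 appears in no bag.

A tree decomposition must satisfy three properties: every vertex lies in some bag; for every edge, both endpoints lie together in some bag; and for every vertex, the bags containing it form a connected subtree. Here vertex 0 appears in no bag, so the decomposition is invalid.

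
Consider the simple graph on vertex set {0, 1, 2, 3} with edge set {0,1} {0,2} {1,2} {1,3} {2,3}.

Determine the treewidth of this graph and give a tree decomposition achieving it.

Each bag holds 3 vertices, so the decomposition has width 2, which upper-bounds the treewidth. Conversely, {0, 1, 2} is a clique of size 3, and the vertices of any clique must share a bag in every tree decomposition; so some bag has ≥ 3 vertices and tw(G) ≥ 2. Hence tw(G) = 2 exactly.

Treewidth 2.
Bags: B1 = {1, 2, 3}  B2 = {0, 1, 2}
Tree: B1–B2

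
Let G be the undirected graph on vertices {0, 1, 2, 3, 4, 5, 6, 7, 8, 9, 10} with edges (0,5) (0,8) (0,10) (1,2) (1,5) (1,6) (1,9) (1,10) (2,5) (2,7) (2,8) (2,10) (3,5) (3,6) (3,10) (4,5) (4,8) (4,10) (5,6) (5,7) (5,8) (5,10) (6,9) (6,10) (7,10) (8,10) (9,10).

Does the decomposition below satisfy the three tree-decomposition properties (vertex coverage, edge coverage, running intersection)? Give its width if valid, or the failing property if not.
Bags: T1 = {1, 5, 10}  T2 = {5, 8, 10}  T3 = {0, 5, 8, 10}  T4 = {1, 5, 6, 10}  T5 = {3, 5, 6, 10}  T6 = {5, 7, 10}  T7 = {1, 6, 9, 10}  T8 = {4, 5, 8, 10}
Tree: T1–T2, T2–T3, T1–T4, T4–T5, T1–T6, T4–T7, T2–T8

No — vertex 2 appears in no bag.

A tree decomposition must satisfy three properties: every vertex lies in some bag; for every edge, both endpoints lie together in some bag; and for every vertex, the bags containing it form a connected subtree. Here vertex 2 appears in no bag, so the decomposition is invalid.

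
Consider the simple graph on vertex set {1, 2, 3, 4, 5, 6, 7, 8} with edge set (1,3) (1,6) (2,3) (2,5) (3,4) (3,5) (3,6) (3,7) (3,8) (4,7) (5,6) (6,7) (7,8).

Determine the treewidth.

A width-2 tree decomposition is:
Bags: B1 = {3, 4, 7}  B2 = {3, 7, 8}  B3 = {3, 6, 7}  B4 = {1, 3, 6}  B5 = {3, 5, 6}  B6 = {2, 3, 5}
Tree: B1–B2, B2–B3, B3–B4, B3–B5, B5–B6
The largest bag has 3 vertices, giving width 2; this decomposition certifies tw(G) ≤ 2. Conversely, {3, 7, 8} is a clique of size 3, and the vertices of any clique must share a bag in every tree decomposition; so some bag has ≥ 3 vertices and tw(G) ≥ 2. Combining the bounds, tw(G) = 2.

2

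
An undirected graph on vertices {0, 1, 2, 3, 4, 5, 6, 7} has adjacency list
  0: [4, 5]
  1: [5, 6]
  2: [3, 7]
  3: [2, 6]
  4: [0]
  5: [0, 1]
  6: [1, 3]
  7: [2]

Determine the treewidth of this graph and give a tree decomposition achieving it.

Treewidth 1.
Bags: B1 = {0, 4}  B2 = {0, 5}  B3 = {1, 5}  B4 = {1, 6}  B5 = {3, 6}  B6 = {2, 3}  B7 = {2, 7}
Tree: B1–B2, B2–B3, B3–B4, B4–B5, B5–B6, B6–B7

The largest bag has 2 vertices, giving width 1; this decomposition certifies tw(G) ≤ 1. G has an edge, so its treewidth is at least 1. Combining the bounds, tw(G) = 1.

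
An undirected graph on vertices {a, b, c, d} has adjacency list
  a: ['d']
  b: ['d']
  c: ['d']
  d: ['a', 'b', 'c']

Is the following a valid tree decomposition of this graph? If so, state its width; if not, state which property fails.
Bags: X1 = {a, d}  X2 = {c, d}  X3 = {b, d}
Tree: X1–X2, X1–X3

Vertex coverage: the bags together contain {a, b, c, d}, the full vertex set. Edge coverage: each edge of G has both endpoints in at least one bag. Running intersection: for every vertex, the bags containing it form a connected subtree. All three properties hold, so this is a valid tree decomposition of width max|bag| − 1 = 1, and hence tw(G) ≤ 1.

Yes; width 1.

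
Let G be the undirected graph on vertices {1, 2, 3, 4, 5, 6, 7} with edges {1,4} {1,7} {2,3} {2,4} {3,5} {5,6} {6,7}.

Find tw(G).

2

A width-2 tree decomposition is:
Bags: B1 = {1, 6, 7}  B2 = {1, 5, 6}  B3 = {1, 3, 5}  B4 = {1, 2, 3}  B5 = {1, 2, 4}
Tree: B1–B2, B2–B3, B3–B4, B4–B5
Each bag holds 3 vertices, so the decomposition has width 2, which upper-bounds the treewidth. Since 1–7–6–5–3–2–4–1 is a cycle in G, G is not acyclic. Forests are exactly the graphs of treewidth ≤ 1, so tw(G) ≥ 2. The upper and lower bounds meet at 2, so that is the treewidth.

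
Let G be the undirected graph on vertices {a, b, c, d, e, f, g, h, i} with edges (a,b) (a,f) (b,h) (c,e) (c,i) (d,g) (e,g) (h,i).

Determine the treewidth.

1

A width-1 tree decomposition is:
Bags: B1 = {d, g}  B2 = {e, g}  B3 = {c, e}  B4 = {c, i}  B5 = {h, i}  B6 = {b, h}  B7 = {a, b}  B8 = {a, f}
Tree: B1–B2, B2–B3, B3–B4, B4–B5, B5–B6, B6–B7, B7–B8
Every bag has size at most 2, so the width is 2 − 1 = 1 and tw(G) ≤ 1. Since G has at least one edge (e.g. d–g), it is not an edgeless graph, so tw(G) ≥ 1. Hence tw(G) = 1 exactly.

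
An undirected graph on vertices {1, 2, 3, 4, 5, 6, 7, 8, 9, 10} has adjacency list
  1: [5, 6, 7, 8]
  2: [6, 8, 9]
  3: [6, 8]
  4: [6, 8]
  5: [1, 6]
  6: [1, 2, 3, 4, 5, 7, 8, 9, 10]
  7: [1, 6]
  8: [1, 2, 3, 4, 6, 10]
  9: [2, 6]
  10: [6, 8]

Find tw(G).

A width-2 tree decomposition is:
Bags: B1 = {1, 6, 8}  B2 = {3, 6, 8}  B3 = {1, 6, 7}  B4 = {2, 6, 8}  B5 = {6, 8, 10}  B6 = {1, 5, 6}  B7 = {4, 6, 8}  B8 = {2, 6, 9}
Tree: B1–B2, B1–B3, B2–B4, B4–B5, B3–B6, B1–B7, B4–B8
The largest bag has 3 vertices, giving width 2; this decomposition certifies tw(G) ≤ 2. Conversely, {1, 6, 8} is a clique of size 3, and the vertices of any clique must share a bag in every tree decomposition; so some bag has ≥ 3 vertices and tw(G) ≥ 2. Hence tw(G) = 2 exactly.

2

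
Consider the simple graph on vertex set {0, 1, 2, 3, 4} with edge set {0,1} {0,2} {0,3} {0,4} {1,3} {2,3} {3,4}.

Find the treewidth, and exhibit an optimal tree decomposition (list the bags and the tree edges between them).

Every bag has size at most 3, so the width is 3 − 1 = 2 and tw(G) ≤ 2. Conversely, {0, 1, 3} is a clique of size 3, and the vertices of any clique must share a bag in every tree decomposition; so some bag has ≥ 3 vertices and tw(G) ≥ 2. Hence tw(G) = 2 exactly.

Treewidth 2.
Bags: B1 = {0, 1, 3}  B2 = {0, 2, 3}  B3 = {0, 3, 4}
Tree: B1–B2, B2–B3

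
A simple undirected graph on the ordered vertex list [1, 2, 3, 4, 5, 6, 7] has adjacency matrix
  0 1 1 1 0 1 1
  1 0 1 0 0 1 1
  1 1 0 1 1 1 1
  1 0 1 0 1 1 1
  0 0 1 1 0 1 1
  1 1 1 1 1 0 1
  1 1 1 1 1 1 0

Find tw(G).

4

A width-4 tree decomposition is:
Bags: B1 = {1, 3, 4, 6, 7}  B2 = {3, 4, 5, 6, 7}  B3 = {1, 2, 3, 6, 7}
Tree: B1–B2, B1–B3
Each bag holds 5 vertices, so the decomposition has width 4, which upper-bounds the treewidth. Conversely, {1, 2, 3, 6, 7} is a clique of size 5, and the vertices of any clique must share a bag in every tree decomposition; so some bag has ≥ 5 vertices and tw(G) ≥ 4. Therefore the treewidth is 4.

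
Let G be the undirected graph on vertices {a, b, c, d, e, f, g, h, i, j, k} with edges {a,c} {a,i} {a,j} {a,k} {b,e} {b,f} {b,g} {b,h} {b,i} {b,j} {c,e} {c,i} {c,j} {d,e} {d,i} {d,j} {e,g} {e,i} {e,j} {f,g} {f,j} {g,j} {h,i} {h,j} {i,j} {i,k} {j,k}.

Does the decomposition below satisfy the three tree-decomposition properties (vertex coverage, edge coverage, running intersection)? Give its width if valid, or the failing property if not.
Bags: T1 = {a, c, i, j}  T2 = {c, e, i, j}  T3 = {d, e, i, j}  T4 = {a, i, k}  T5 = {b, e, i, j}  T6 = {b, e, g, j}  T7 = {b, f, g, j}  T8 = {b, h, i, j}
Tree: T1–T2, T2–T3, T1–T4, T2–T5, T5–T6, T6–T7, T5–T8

A tree decomposition must satisfy three properties: every vertex lies in some bag; for every edge, both endpoints lie together in some bag; and for every vertex, the bags containing it form a connected subtree. Here edge (j,k) lies in no bag, so the decomposition is invalid.

No — edge (j,k) lies in no bag.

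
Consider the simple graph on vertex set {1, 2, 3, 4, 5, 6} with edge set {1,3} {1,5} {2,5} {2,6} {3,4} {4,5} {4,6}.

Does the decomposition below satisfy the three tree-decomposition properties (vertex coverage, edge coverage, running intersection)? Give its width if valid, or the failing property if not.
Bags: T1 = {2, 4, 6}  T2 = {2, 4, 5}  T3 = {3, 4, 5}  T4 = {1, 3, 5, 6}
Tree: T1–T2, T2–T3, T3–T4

No — bags containing vertex 6 are not connected in the tree.

A tree decomposition must satisfy three properties: every vertex lies in some bag; for every edge, both endpoints lie together in some bag; and for every vertex, the bags containing it form a connected subtree. Here bags containing vertex 6 are not connected in the tree, so the decomposition is invalid.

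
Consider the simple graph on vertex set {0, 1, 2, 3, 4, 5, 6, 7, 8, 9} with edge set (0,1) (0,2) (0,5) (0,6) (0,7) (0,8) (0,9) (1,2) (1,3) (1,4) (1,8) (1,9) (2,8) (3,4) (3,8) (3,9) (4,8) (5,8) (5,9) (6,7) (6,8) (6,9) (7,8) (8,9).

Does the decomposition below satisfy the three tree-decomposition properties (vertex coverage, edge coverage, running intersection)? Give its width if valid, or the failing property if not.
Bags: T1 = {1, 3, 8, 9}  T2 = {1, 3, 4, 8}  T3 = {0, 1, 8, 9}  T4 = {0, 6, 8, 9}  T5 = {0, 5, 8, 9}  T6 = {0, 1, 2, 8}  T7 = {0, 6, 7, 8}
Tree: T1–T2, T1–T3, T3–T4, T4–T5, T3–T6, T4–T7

Yes; width 3.

Vertex coverage: the bags together contain {0, 1, 2, 3, 4, 5, 6, 7, 8, 9}, the full vertex set. Edge coverage: each edge of G has both endpoints in at least one bag. Running intersection: for every vertex, the bags containing it form a connected subtree. All three properties hold, so this is a valid tree decomposition of width max|bag| − 1 = 3, and hence tw(G) ≤ 3.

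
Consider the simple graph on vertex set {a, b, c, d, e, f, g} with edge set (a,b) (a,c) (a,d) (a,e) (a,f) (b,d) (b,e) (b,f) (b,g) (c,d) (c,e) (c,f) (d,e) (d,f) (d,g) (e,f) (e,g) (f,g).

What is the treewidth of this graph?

A width-4 tree decomposition is:
Bags: B1 = {a, c, d, e, f}  B2 = {a, b, d, e, f}  B3 = {b, d, e, f, g}
Tree: B1–B2, B2–B3
Each bag holds 5 vertices, so the decomposition has width 4, which upper-bounds the treewidth. Conversely, {b, d, e, f, g} is a clique of size 5, and the vertices of any clique must share a bag in every tree decomposition; so some bag has ≥ 5 vertices and tw(G) ≥ 4. Hence tw(G) = 4 exactly.

4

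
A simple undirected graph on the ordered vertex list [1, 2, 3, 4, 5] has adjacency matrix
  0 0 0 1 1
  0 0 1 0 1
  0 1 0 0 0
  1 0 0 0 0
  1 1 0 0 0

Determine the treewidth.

1

A width-1 tree decomposition is:
Bags: B1 = {1, 4}  B2 = {1, 5}  B3 = {2, 5}  B4 = {2, 3}
Tree: B1–B2, B2–B3, B3–B4
Each bag holds 2 vertices, so the decomposition has width 1, which upper-bounds the treewidth. Any graph with an edge has treewidth ≥ 1, and G has the edge 4–1. Therefore the treewidth is 1.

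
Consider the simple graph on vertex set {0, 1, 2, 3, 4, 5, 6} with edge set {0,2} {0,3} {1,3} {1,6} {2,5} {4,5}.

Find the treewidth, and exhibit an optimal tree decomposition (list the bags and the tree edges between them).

Treewidth 1.
One optimal decomposition is:
Bags: B1 = {4, 5}  B2 = {2, 5}  B3 = {0, 2}  B4 = {0, 3}  B5 = {1, 3}  B6 = {1, 6}
Tree: B1–B2, B2–B3, B3–B4, B4–B5, B5–B6

Each bag holds 2 vertices, so the decomposition has width 1, which upper-bounds the treewidth. G has an edge, so its treewidth is at least 1. Therefore the treewidth is 1.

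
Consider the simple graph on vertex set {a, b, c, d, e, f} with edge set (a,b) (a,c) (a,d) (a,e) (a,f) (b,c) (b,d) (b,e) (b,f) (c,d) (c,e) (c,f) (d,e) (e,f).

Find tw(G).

4

A width-4 tree decomposition is:
Bags: B1 = {a, b, c, e, f}  B2 = {a, b, c, d, e}
Tree: B1–B2
The largest bag has 5 vertices, giving width 4; this decomposition certifies tw(G) ≤ 4. Conversely, {a, b, c, d, e} is a clique of size 5, and the vertices of any clique must share a bag in every tree decomposition; so some bag has ≥ 5 vertices and tw(G) ≥ 4. Hence tw(G) = 4 exactly.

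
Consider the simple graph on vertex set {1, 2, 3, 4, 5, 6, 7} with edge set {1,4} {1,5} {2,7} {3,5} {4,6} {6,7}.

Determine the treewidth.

1

A width-1 tree decomposition is:
Bags: B1 = {3, 5}  B2 = {1, 5}  B3 = {1, 4}  B4 = {4, 6}  B5 = {6, 7}  B6 = {2, 7}
Tree: B1–B2, B2–B3, B3–B4, B4–B5, B5–B6
The largest bag has 2 vertices, giving width 1; this decomposition certifies tw(G) ≤ 1. G has an edge, so its treewidth is at least 1. Combining the bounds, tw(G) = 1.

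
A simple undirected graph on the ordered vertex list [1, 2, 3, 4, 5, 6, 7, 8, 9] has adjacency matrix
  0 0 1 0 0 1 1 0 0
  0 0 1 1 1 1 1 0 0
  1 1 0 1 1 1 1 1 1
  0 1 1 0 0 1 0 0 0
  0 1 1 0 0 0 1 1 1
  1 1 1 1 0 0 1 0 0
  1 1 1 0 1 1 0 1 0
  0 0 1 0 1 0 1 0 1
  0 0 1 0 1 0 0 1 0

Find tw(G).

3

A width-3 tree decomposition is:
Bags: B1 = {3, 5, 7, 8}  B2 = {2, 3, 5, 7}  B3 = {2, 3, 6, 7}  B4 = {3, 5, 8, 9}  B5 = {1, 3, 6, 7}  B6 = {2, 3, 4, 6}
Tree: B1–B2, B2–B3, B1–B4, B3–B5, B3–B6
Every bag has size at most 4, so the width is 4 − 1 = 3 and tw(G) ≤ 3. Conversely, {3, 5, 8, 9} is a clique of size 4, and the vertices of any clique must share a bag in every tree decomposition; so some bag has ≥ 4 vertices and tw(G) ≥ 3. The upper and lower bounds meet at 3, so that is the treewidth.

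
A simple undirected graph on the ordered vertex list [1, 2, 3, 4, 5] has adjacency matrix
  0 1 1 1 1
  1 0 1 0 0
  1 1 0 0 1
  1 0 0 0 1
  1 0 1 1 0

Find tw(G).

A width-2 tree decomposition is:
Bags: B1 = {1, 2, 3}  B2 = {1, 3, 5}  B3 = {1, 4, 5}
Tree: B1–B2, B2–B3
Every bag has size at most 3, so the width is 3 − 1 = 2 and tw(G) ≤ 2. On the other hand G contains the 3-clique {1, 2, 3}. A clique must lie in a single bag of any decomposition, so no decomposition can have width below 2. Hence tw(G) = 2 exactly.

2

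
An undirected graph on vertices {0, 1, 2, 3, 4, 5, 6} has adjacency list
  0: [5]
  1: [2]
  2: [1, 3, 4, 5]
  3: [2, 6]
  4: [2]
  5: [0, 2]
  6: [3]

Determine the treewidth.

A width-1 tree decomposition is:
Bags: B1 = {2, 5}  B2 = {0, 5}  B3 = {2, 3}  B4 = {3, 6}  B5 = {2, 4}  B6 = {1, 2}
Tree: B1–B2, B1–B3, B3–B4, B3–B5, B5–B6
Each bag holds 2 vertices, so the decomposition has width 1, which upper-bounds the treewidth. Since G has at least one edge (e.g. 2–5), it is not an edgeless graph, so tw(G) ≥ 1. Combining the bounds, tw(G) = 1.

1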